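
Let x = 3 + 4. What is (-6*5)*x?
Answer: -210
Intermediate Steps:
x = 7
(-6*5)*x = -6*5*7 = -30*7 = -210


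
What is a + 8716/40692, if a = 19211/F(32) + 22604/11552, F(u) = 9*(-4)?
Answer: -46842987997/88138872 ≈ -531.47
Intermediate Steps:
F(u) = -36
a = -13819483/25992 (a = 19211/(-36) + 22604/11552 = 19211*(-1/36) + 22604*(1/11552) = -19211/36 + 5651/2888 = -13819483/25992 ≈ -531.68)
a + 8716/40692 = -13819483/25992 + 8716/40692 = -13819483/25992 + 8716*(1/40692) = -13819483/25992 + 2179/10173 = -46842987997/88138872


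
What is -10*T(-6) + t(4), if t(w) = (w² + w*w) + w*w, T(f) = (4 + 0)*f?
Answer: 288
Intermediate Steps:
T(f) = 4*f
t(w) = 3*w² (t(w) = (w² + w²) + w² = 2*w² + w² = 3*w²)
-10*T(-6) + t(4) = -40*(-6) + 3*4² = -10*(-24) + 3*16 = 240 + 48 = 288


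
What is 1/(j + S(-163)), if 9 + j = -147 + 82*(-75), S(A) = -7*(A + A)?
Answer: -1/4024 ≈ -0.00024851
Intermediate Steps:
S(A) = -14*A
j = -6306 (j = -9 + (-147 + 82*(-75)) = -9 + (-147 - 6150) = -9 - 6297 = -6306)
1/(j + S(-163)) = 1/(-6306 - 14*(-163)) = 1/(-6306 + 2282) = 1/(-4024) = -1/4024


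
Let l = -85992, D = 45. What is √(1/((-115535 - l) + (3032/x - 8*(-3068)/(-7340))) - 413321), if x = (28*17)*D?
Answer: I*√55744480999123095324517790/11613341645 ≈ 642.9*I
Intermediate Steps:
x = 21420 (x = (28*17)*45 = 476*45 = 21420)
√(1/((-115535 - l) + (3032/x - 8*(-3068)/(-7340))) - 413321) = √(1/((-115535 - 1*(-85992)) + (3032/21420 - 8*(-3068)/(-7340))) - 413321) = √(1/((-115535 + 85992) + (3032*(1/21420) + 24544*(-1/7340))) - 413321) = √(1/(-29543 + (758/5355 - 6136/1835)) - 413321) = √(1/(-29543 - 1258694/393057) - 413321) = √(1/(-11613341645/393057) - 413321) = √(-393057/11613341645 - 413321) = √(-4800037982446102/11613341645) = I*√55744480999123095324517790/11613341645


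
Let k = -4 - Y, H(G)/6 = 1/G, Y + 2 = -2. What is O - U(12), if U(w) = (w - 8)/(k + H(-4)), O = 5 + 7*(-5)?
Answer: -82/3 ≈ -27.333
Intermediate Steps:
Y = -4 (Y = -2 - 2 = -4)
H(G) = 6/G
k = 0 (k = -4 - 1*(-4) = -4 + 4 = 0)
O = -30 (O = 5 - 35 = -30)
U(w) = 16/3 - 2*w/3 (U(w) = (w - 8)/(0 + 6/(-4)) = (-8 + w)/(0 + 6*(-¼)) = (-8 + w)/(0 - 3/2) = (-8 + w)/(-3/2) = (-8 + w)*(-⅔) = 16/3 - 2*w/3)
O - U(12) = -30 - (16/3 - ⅔*12) = -30 - (16/3 - 8) = -30 - 1*(-8/3) = -30 + 8/3 = -82/3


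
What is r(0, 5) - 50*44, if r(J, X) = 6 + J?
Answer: -2194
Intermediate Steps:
r(0, 5) - 50*44 = (6 + 0) - 50*44 = 6 - 2200 = -2194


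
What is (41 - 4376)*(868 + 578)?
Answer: -6268410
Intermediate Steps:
(41 - 4376)*(868 + 578) = -4335*1446 = -6268410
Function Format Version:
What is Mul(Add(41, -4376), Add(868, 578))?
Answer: -6268410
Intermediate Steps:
Mul(Add(41, -4376), Add(868, 578)) = Mul(-4335, 1446) = -6268410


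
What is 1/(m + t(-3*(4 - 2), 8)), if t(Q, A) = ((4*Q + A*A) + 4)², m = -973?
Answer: 1/963 ≈ 0.0010384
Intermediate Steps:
t(Q, A) = (4 + A² + 4*Q)² (t(Q, A) = ((4*Q + A²) + 4)² = ((A² + 4*Q) + 4)² = (4 + A² + 4*Q)²)
1/(m + t(-3*(4 - 2), 8)) = 1/(-973 + (4 + 8² + 4*(-3*(4 - 2)))²) = 1/(-973 + (4 + 64 + 4*(-3*2))²) = 1/(-973 + (4 + 64 + 4*(-6))²) = 1/(-973 + (4 + 64 - 24)²) = 1/(-973 + 44²) = 1/(-973 + 1936) = 1/963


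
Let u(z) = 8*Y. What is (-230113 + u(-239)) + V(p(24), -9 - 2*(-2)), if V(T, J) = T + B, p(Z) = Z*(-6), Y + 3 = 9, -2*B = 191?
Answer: -460609/2 ≈ -2.3030e+5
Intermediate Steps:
B = -191/2 (B = -1/2*191 = -191/2 ≈ -95.500)
Y = 6 (Y = -3 + 9 = 6)
u(z) = 48 (u(z) = 8*6 = 48)
p(Z) = -6*Z
V(T, J) = -191/2 + T (V(T, J) = T - 191/2 = -191/2 + T)
(-230113 + u(-239)) + V(p(24), -9 - 2*(-2)) = (-230113 + 48) + (-191/2 - 6*24) = -230065 + (-191/2 - 144) = -230065 - 479/2 = -460609/2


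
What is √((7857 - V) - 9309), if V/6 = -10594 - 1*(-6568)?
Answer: 4*√1419 ≈ 150.68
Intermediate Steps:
V = -24156 (V = 6*(-10594 - 1*(-6568)) = 6*(-10594 + 6568) = 6*(-4026) = -24156)
√((7857 - V) - 9309) = √((7857 - 1*(-24156)) - 9309) = √((7857 + 24156) - 9309) = √(32013 - 9309) = √22704 = 4*√1419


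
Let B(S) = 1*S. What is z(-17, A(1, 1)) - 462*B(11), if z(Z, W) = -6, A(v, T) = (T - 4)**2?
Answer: -5088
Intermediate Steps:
A(v, T) = (-4 + T)**2
B(S) = S
z(-17, A(1, 1)) - 462*B(11) = -6 - 462*11 = -6 - 5082 = -5088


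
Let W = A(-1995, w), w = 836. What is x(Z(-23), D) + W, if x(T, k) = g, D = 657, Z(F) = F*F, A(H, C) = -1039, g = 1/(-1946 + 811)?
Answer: -1179266/1135 ≈ -1039.0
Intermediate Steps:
g = -1/1135 (g = 1/(-1135) = -1/1135 ≈ -0.00088106)
Z(F) = F²
x(T, k) = -1/1135
W = -1039
x(Z(-23), D) + W = -1/1135 - 1039 = -1179266/1135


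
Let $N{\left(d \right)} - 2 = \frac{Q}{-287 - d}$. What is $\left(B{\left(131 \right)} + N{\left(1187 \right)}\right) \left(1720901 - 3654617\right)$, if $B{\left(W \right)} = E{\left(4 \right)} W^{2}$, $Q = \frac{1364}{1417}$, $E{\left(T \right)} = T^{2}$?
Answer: $- \frac{50408419397486880}{94939} \approx -5.3096 \cdot 10^{11}$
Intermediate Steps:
$Q = \frac{1364}{1417}$ ($Q = 1364 \cdot \frac{1}{1417} = \frac{1364}{1417} \approx 0.9626$)
$N{\left(d \right)} = 2 + \frac{1364}{1417 \left(-287 - d\right)}$
$B{\left(W \right)} = 16 W^{2}$ ($B{\left(W \right)} = 4^{2} W^{2} = 16 W^{2}$)
$\left(B{\left(131 \right)} + N{\left(1187 \right)}\right) \left(1720901 - 3654617\right) = \left(16 \cdot 131^{2} + \frac{2 \left(405997 + 1417 \cdot 1187\right)}{1417 \left(287 + 1187\right)}\right) \left(1720901 - 3654617\right) = \left(16 \cdot 17161 + \frac{2 \left(405997 + 1681979\right)}{1417 \cdot 1474}\right) \left(-1933716\right) = \left(274576 + \frac{2}{1417} \cdot \frac{1}{1474} \cdot 2087976\right) \left(-1933716\right) = \left(274576 + \frac{189816}{94939}\right) \left(-1933716\right) = \frac{26068160680}{94939} \left(-1933716\right) = - \frac{50408419397486880}{94939}$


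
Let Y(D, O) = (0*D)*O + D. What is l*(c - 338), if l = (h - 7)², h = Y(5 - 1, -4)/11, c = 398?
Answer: 319740/121 ≈ 2642.5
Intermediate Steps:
Y(D, O) = D (Y(D, O) = 0*O + D = 0 + D = D)
h = 4/11 (h = (5 - 1)/11 = 4*(1/11) = 4/11 ≈ 0.36364)
l = 5329/121 (l = (4/11 - 7)² = (-73/11)² = 5329/121 ≈ 44.041)
l*(c - 338) = 5329*(398 - 338)/121 = (5329/121)*60 = 319740/121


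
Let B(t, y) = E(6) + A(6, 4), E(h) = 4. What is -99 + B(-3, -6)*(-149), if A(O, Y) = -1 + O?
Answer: -1440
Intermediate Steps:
B(t, y) = 9 (B(t, y) = 4 + (-1 + 6) = 4 + 5 = 9)
-99 + B(-3, -6)*(-149) = -99 + 9*(-149) = -99 - 1341 = -1440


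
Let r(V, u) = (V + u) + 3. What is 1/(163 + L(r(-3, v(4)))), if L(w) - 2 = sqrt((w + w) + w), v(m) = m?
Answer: 55/9071 - 2*sqrt(3)/27213 ≈ 0.0059360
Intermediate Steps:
r(V, u) = 3 + V + u
L(w) = 2 + sqrt(3)*sqrt(w) (L(w) = 2 + sqrt((w + w) + w) = 2 + sqrt(2*w + w) = 2 + sqrt(3*w) = 2 + sqrt(3)*sqrt(w))
1/(163 + L(r(-3, v(4)))) = 1/(163 + (2 + sqrt(3)*sqrt(3 - 3 + 4))) = 1/(163 + (2 + sqrt(3)*sqrt(4))) = 1/(163 + (2 + sqrt(3)*2)) = 1/(163 + (2 + 2*sqrt(3))) = 1/(165 + 2*sqrt(3))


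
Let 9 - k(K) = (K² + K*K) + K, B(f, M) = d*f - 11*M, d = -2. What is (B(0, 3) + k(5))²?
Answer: 6241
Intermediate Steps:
B(f, M) = -11*M - 2*f (B(f, M) = -2*f - 11*M = -11*M - 2*f)
k(K) = 9 - K - 2*K² (k(K) = 9 - ((K² + K*K) + K) = 9 - ((K² + K²) + K) = 9 - (2*K² + K) = 9 - (K + 2*K²) = 9 + (-K - 2*K²) = 9 - K - 2*K²)
(B(0, 3) + k(5))² = ((-11*3 - 2*0) + (9 - 1*5 - 2*5²))² = ((-33 + 0) + (9 - 5 - 2*25))² = (-33 + (9 - 5 - 50))² = (-33 - 46)² = (-79)² = 6241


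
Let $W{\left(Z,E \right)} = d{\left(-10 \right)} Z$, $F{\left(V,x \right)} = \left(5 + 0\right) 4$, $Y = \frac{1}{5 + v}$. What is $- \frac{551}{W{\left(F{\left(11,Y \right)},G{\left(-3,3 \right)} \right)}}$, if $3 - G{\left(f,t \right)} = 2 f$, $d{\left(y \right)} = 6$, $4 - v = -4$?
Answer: $- \frac{551}{120} \approx -4.5917$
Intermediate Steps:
$v = 8$ ($v = 4 - -4 = 4 + 4 = 8$)
$Y = \frac{1}{13}$ ($Y = \frac{1}{5 + 8} = \frac{1}{13} \approx 0.076923$)
$F{\left(V,x \right)} = 20$ ($F{\left(V,x \right)} = 5 \cdot 4 = 20$)
$G{\left(f,t \right)} = 3 - 2 f$
$W{\left(Z,E \right)} = 6 Z$
$- \frac{551}{W{\left(F{\left(11,Y \right)},G{\left(-3,3 \right)} \right)}} = - \frac{551}{6 \cdot 20} = - \frac{551}{120}$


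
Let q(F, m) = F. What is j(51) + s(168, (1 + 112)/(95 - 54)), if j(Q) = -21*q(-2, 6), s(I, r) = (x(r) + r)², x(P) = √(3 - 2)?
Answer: 94318/1681 ≈ 56.108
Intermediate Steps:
x(P) = 1 (x(P) = √1 = 1)
s(I, r) = (1 + r)²
j(Q) = 42 (j(Q) = -21*(-2) = 42)
j(51) + s(168, (1 + 112)/(95 - 54)) = 42 + (1 + (1 + 112)/(95 - 54))² = 42 + (1 + 113/41)² = 42 + (154/41)² = 42 + 23716/1681 = 94318/1681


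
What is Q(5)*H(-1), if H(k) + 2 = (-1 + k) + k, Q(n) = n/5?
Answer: -5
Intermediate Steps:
Q(n) = n/5 (Q(n) = n*(1/5) = n/5)
H(k) = -3 + 2*k (H(k) = -2 + ((-1 + k) + k) = -2 + (-1 + 2*k) = -3 + 2*k)
Q(5)*H(-1) = ((1/5)*5)*(-3 + 2*(-1)) = 1*(-3 - 2) = 1*(-5) = -5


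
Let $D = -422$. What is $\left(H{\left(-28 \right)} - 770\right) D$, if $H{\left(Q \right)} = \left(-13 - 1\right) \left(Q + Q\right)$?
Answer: $-5908$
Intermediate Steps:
$H{\left(Q \right)} = - 28 Q$ ($H{\left(Q \right)} = - 14 \cdot 2 Q = - 28 Q$)
$\left(H{\left(-28 \right)} - 770\right) D = \left(\left(-28\right) \left(-28\right) - 770\right) \left(-422\right) = \left(784 - 770\right) \left(-422\right) = 14 \left(-422\right) = -5908$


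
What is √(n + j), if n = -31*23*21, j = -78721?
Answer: I*√93694 ≈ 306.09*I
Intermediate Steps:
n = -14973 (n = -713*21 = -14973)
√(n + j) = √(-14973 - 78721) = √(-93694) = I*√93694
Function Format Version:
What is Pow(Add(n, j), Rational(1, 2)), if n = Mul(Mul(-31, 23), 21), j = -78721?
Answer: Mul(I, Pow(93694, Rational(1, 2))) ≈ Mul(306.09, I)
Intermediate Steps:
n = -14973 (n = Mul(-713, 21) = -14973)
Pow(Add(n, j), Rational(1, 2)) = Pow(Add(-14973, -78721), Rational(1, 2)) = Pow(-93694, Rational(1, 2)) = Mul(I, Pow(93694, Rational(1, 2)))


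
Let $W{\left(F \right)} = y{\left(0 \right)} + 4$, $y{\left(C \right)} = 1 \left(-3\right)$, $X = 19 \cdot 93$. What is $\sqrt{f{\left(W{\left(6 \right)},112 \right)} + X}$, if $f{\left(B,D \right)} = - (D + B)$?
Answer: $\sqrt{1654} \approx 40.669$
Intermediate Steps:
$X = 1767$
$y{\left(C \right)} = -3$
$W{\left(F \right)} = 1$ ($W{\left(F \right)} = -3 + 4 = 1$)
$f{\left(B,D \right)} = - B - D$ ($f{\left(B,D \right)} = - (B + D) = - B - D$)
$\sqrt{f{\left(W{\left(6 \right)},112 \right)} + X} = \sqrt{\left(\left(-1\right) 1 - 112\right) + 1767} = \sqrt{\left(-1 - 112\right) + 1767} = \sqrt{-113 + 1767} = \sqrt{1654}$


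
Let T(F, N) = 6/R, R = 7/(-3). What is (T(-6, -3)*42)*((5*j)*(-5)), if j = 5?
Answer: 13500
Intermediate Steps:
R = -7/3 (R = 7*(-⅓) = -7/3 ≈ -2.3333)
T(F, N) = -18/7 (T(F, N) = 6/(-7/3) = 6*(-3/7) = -18/7)
(T(-6, -3)*42)*((5*j)*(-5)) = (-18/7*42)*((5*5)*(-5)) = -2700*(-5) = -108*(-125) = 13500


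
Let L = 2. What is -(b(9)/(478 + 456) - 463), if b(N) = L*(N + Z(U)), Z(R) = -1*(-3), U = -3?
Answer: 216209/467 ≈ 462.97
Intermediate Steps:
Z(R) = 3
b(N) = 6 + 2*N (b(N) = 2*(N + 3) = 2*(3 + N) = 6 + 2*N)
-(b(9)/(478 + 456) - 463) = -((6 + 2*9)/(478 + 456) - 463) = -((6 + 18)/934 - 463) = -((1/934)*24 - 463) = -(12/467 - 463) = -1*(-216209/467) = 216209/467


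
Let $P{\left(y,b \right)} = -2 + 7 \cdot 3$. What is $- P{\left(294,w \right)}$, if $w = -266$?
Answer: $-19$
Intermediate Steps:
$P{\left(y,b \right)} = 19$ ($P{\left(y,b \right)} = -2 + 21 = 19$)
$- P{\left(294,w \right)} = \left(-1\right) 19 = -19$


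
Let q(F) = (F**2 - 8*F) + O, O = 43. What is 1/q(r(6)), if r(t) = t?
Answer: 1/31 ≈ 0.032258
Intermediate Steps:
q(F) = 43 + F**2 - 8*F (q(F) = (F**2 - 8*F) + 43 = 43 + F**2 - 8*F)
1/q(r(6)) = 1/(43 + 6**2 - 8*6) = 1/(43 + 36 - 48) = 1/31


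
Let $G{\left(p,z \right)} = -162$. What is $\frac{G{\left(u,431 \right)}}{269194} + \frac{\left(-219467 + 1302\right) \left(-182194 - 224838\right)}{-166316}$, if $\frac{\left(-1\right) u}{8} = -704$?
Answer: $- \frac{2988057989087689}{5596408663} \approx -5.3392 \cdot 10^{5}$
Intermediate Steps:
$u = 5632$ ($u = \left(-8\right) \left(-704\right) = 5632$)
$\frac{G{\left(u,431 \right)}}{269194} + \frac{\left(-219467 + 1302\right) \left(-182194 - 224838\right)}{-166316} = - \frac{162}{269194} + \frac{\left(-219467 + 1302\right) \left(-182194 - 224838\right)}{-166316} = \left(-162\right) \frac{1}{269194} + \left(-218165\right) \left(-407032\right) \left(- \frac{1}{166316}\right) = - \frac{81}{134597} + 88800136280 \left(- \frac{1}{166316}\right) = - \frac{81}{134597} - \frac{22200034070}{41579} = - \frac{2988057989087689}{5596408663}$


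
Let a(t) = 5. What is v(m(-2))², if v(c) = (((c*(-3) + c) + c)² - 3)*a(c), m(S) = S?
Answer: 25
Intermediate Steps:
v(c) = -15 + 5*c² (v(c) = (((c*(-3) + c) + c)² - 3)*5 = (((-3*c + c) + c)² - 3)*5 = ((-2*c + c)² - 3)*5 = ((-c)² - 3)*5 = (c² - 3)*5 = (-3 + c²)*5 = -15 + 5*c²)
v(m(-2))² = (-15 + 5*(-2)²)² = (-15 + 5*4)² = (-15 + 20)² = 5² = 25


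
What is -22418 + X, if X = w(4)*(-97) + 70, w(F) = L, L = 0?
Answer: -22348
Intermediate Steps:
w(F) = 0
X = 70 (X = 0*(-97) + 70 = 0 + 70 = 70)
-22418 + X = -22418 + 70 = -22348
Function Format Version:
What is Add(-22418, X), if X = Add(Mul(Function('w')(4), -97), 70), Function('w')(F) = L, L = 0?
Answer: -22348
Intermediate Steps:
Function('w')(F) = 0
X = 70 (X = Add(Mul(0, -97), 70) = Add(0, 70) = 70)
Add(-22418, X) = Add(-22418, 70) = -22348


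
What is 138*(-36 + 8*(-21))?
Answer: -28152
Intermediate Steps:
138*(-36 + 8*(-21)) = 138*(-36 - 168) = 138*(-204) = -28152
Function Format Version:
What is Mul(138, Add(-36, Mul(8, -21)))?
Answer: -28152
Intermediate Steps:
Mul(138, Add(-36, Mul(8, -21))) = Mul(138, Add(-36, -168)) = Mul(138, -204) = -28152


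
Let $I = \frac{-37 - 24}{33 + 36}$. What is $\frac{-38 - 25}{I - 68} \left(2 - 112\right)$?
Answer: $- \frac{68310}{679} \approx -100.6$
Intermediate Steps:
$I = - \frac{61}{69} \approx -0.88406$
$\frac{-38 - 25}{I - 68} \left(2 - 112\right) = \frac{-38 - 25}{- \frac{61}{69} - 68} \left(2 - 112\right) = - \frac{63}{- \frac{4753}{69}} \left(-110\right) = \left(-63\right) \left(- \frac{69}{4753}\right) \left(-110\right) = \frac{621}{679} \left(-110\right) = - \frac{68310}{679}$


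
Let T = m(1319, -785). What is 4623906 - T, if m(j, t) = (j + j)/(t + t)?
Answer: 3629767529/785 ≈ 4.6239e+6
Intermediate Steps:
m(j, t) = j/t (m(j, t) = (2*j)/((2*t)) = (2*j)*(1/(2*t)) = j/t)
T = -1319/785 (T = 1319/(-785) = 1319*(-1/785) = -1319/785 ≈ -1.6803)
4623906 - T = 4623906 - 1*(-1319/785) = 4623906 + 1319/785 = 3629767529/785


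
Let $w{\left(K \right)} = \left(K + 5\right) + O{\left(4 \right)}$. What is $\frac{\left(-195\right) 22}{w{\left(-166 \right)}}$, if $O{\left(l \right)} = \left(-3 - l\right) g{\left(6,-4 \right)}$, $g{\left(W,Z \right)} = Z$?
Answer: $\frac{4290}{133} \approx 32.256$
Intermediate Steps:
$O{\left(l \right)} = 12 + 4 l$ ($O{\left(l \right)} = \left(-3 - l\right) \left(-4\right) = 12 + 4 l$)
$w{\left(K \right)} = 33 + K$ ($w{\left(K \right)} = \left(K + 5\right) + \left(12 + 4 \cdot 4\right) = \left(5 + K\right) + \left(12 + 16\right) = \left(5 + K\right) + 28 = 33 + K$)
$\frac{\left(-195\right) 22}{w{\left(-166 \right)}} = \frac{\left(-195\right) 22}{33 - 166} = - \frac{4290}{-133} = \left(-4290\right) \left(- \frac{1}{133}\right) = \frac{4290}{133}$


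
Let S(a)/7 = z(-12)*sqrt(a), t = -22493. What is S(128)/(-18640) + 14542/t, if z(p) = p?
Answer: -14542/22493 + 42*sqrt(2)/1165 ≈ -0.59553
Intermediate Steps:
S(a) = -84*sqrt(a) (S(a) = 7*(-12*sqrt(a)) = -84*sqrt(a))
S(128)/(-18640) + 14542/t = -672*sqrt(2)/(-18640) + 14542/(-22493) = -672*sqrt(2)*(-1/18640) + 14542*(-1/22493) = -672*sqrt(2)*(-1/18640) - 14542/22493 = 42*sqrt(2)/1165 - 14542/22493 = -14542/22493 + 42*sqrt(2)/1165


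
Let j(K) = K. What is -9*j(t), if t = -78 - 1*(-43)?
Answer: 315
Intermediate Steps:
t = -35 (t = -78 + 43 = -35)
-9*j(t) = -9*(-35) = 315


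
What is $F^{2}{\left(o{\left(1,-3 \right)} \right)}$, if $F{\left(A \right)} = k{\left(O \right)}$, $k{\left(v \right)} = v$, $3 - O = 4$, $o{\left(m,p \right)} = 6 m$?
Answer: $1$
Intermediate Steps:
$O = -1$ ($O = 3 - 4 = -1$)
$F{\left(A \right)} = -1$
$F^{2}{\left(o{\left(1,-3 \right)} \right)} = \left(-1\right)^{2} = 1$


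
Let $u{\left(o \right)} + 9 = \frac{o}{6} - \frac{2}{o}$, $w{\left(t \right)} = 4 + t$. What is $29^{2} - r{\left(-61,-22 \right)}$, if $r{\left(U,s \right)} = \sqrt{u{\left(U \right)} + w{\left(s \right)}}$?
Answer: $841 - \frac{i \sqrt{4974306}}{366} \approx 841.0 - 6.0938 i$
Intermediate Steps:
$u{\left(o \right)} = -9 - \frac{2}{o} + \frac{o}{6}$ ($u{\left(o \right)} = -9 + \left(\frac{o}{6} - \frac{2}{o}\right) = -9 + \left(- \frac{2}{o} + \frac{o}{6}\right) = -9 - \frac{2}{o} + \frac{o}{6}$)
$r{\left(U,s \right)} = \sqrt{-5 + s - \frac{2}{U} + \frac{U}{6}}$ ($r{\left(U,s \right)} = \sqrt{\left(-9 - \frac{2}{U} + \frac{U}{6}\right) + \left(4 + s\right)} = \sqrt{-5 + s - \frac{2}{U} + \frac{U}{6}}$)
$29^{2} - r{\left(-61,-22 \right)} = 29^{2} - \frac{\sqrt{-180 - \frac{72}{-61} + 6 \left(-61\right) + 36 \left(-22\right)}}{6} = 841 - \frac{\sqrt{-180 - - \frac{72}{61} - 366 - 792}}{6} = 841 - \frac{\sqrt{-180 + \frac{72}{61} - 366 - 792}}{6} = 841 - \frac{\sqrt{- \frac{81546}{61}}}{6} = 841 - \frac{\frac{1}{61} i \sqrt{4974306}}{6} = 841 - \frac{i \sqrt{4974306}}{366}$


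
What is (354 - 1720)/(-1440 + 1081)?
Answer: 1366/359 ≈ 3.8050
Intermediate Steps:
(354 - 1720)/(-1440 + 1081) = -1366/(-359) = -1366*(-1/359) = 1366/359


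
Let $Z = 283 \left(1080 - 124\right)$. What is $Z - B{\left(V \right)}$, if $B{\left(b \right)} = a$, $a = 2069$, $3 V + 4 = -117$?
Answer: $268479$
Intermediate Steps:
$V = - \frac{121}{3}$ ($V = - \frac{4}{3} + \frac{1}{3} \left(-117\right) = - \frac{4}{3} - 39 = - \frac{121}{3} \approx -40.333$)
$Z = 270548$ ($Z = 283 \cdot 956 = 270548$)
$B{\left(b \right)} = 2069$
$Z - B{\left(V \right)} = 270548 - 2069 = 268479$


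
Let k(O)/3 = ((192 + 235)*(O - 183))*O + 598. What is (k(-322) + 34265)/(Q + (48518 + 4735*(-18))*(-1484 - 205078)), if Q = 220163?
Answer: 208339469/7583524307 ≈ 0.027473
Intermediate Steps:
k(O) = 1794 + 3*O*(-78141 + 427*O) (k(O) = 3*(((192 + 235)*(O - 183))*O + 598) = 3*((427*(-183 + O))*O + 598) = 3*((-78141 + 427*O)*O + 598) = 3*(O*(-78141 + 427*O) + 598) = 3*(598 + O*(-78141 + 427*O)) = 1794 + 3*O*(-78141 + 427*O))
(k(-322) + 34265)/(Q + (48518 + 4735*(-18))*(-1484 - 205078)) = ((1794 - 234423*(-322) + 1281*(-322)²) + 34265)/(220163 + (48518 + 4735*(-18))*(-1484 - 205078)) = ((1794 + 75484206 + 1281*103684) + 34265)/(220163 + (48518 - 85230)*(-206562)) = ((1794 + 75484206 + 132819204) + 34265)/(220163 - 36712*(-206562)) = (208305204 + 34265)/(220163 + 7583304144) = 208339469/7583524307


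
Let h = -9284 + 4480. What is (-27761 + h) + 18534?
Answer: -14031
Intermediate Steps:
h = -4804
(-27761 + h) + 18534 = (-27761 - 4804) + 18534 = -32565 + 18534 = -14031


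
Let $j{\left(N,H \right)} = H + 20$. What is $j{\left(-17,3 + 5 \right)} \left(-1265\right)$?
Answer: $-35420$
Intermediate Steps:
$j{\left(N,H \right)} = 20 + H$
$j{\left(-17,3 + 5 \right)} \left(-1265\right) = \left(20 + \left(3 + 5\right)\right) \left(-1265\right) = \left(20 + 8\right) \left(-1265\right) = 28 \left(-1265\right) = -35420$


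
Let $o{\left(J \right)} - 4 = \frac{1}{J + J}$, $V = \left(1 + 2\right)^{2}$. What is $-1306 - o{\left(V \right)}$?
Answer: $- \frac{23581}{18} \approx -1310.1$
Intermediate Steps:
$V = 9$ ($V = 3^{2} = 9$)
$o{\left(J \right)} = 4 + \frac{1}{2 J}$ ($o{\left(J \right)} = 4 + \frac{1}{J + J} = 4 + \frac{1}{2 J}$)
$-1306 - o{\left(V \right)} = -1306 - \left(4 + \frac{1}{2 \cdot 9}\right) = -1306 - \left(4 + \frac{1}{2} \cdot \frac{1}{9}\right) = -1306 - \left(4 + \frac{1}{18}\right) = -1306 - \frac{73}{18} = - \frac{23581}{18}$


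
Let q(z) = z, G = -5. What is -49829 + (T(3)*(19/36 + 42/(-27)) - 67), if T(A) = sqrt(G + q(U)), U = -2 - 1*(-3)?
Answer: -49896 - 37*I/18 ≈ -49896.0 - 2.0556*I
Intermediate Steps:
U = 1 (U = -2 + 3 = 1)
T(A) = 2*I (T(A) = sqrt(-5 + 1) = sqrt(-4) = 2*I)
-49829 + (T(3)*(19/36 + 42/(-27)) - 67) = -49829 + ((2*I)*(19/36 + 42/(-27)) - 67) = -49829 + ((2*I)*(19*(1/36) + 42*(-1/27)) - 67) = -49829 + ((2*I)*(19/36 - 14/9) - 67) = -49829 + ((2*I)*(-37/36) - 67) = -49829 + (-37*I/18 - 67) = -49829 + (-67 - 37*I/18) = -49896 - 37*I/18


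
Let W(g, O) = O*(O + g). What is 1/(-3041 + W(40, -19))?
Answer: -1/3440 ≈ -0.00029070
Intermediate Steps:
1/(-3041 + W(40, -19)) = 1/(-3041 - 19*(-19 + 40)) = 1/(-3041 - 19*21) = 1/(-3041 - 399) = 1/(-3440) = -1/3440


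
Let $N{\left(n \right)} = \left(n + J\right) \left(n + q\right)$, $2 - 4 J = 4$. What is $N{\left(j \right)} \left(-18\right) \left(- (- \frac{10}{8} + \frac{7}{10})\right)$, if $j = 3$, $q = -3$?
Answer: $0$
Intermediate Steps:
$J = - \frac{1}{2}$ ($J = \frac{1}{2} - 1 = - \frac{1}{2} \approx -0.5$)
$N{\left(n \right)} = \left(-3 + n\right) \left(- \frac{1}{2} + n\right)$ ($N{\left(n \right)} = \left(n - \frac{1}{2}\right) \left(n - 3\right) = \left(- \frac{1}{2} + n\right) \left(-3 + n\right) = \left(-3 + n\right) \left(- \frac{1}{2} + n\right)$)
$N{\left(j \right)} \left(-18\right) \left(- (- \frac{10}{8} + \frac{7}{10})\right) = \left(\frac{3}{2} + 3^{2} - \frac{21}{2}\right) \left(-18\right) \left(- (- \frac{10}{8} + \frac{7}{10})\right) = \left(\frac{3}{2} + 9 - \frac{21}{2}\right) \left(-18\right) \left(- (\left(-10\right) \frac{1}{8} + 7 \cdot \frac{1}{10})\right) = 0 \left(-18\right) \left(- (- \frac{5}{4} + \frac{7}{10})\right) = 0 \left(\left(-1\right) \left(- \frac{11}{20}\right)\right) = 0 \cdot \frac{11}{20} = 0$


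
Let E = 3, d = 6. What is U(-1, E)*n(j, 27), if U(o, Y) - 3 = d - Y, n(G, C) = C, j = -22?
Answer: 162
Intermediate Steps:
U(o, Y) = 9 - Y (U(o, Y) = 3 + (6 - Y) = 9 - Y)
U(-1, E)*n(j, 27) = (9 - 1*3)*27 = (9 - 3)*27 = 6*27 = 162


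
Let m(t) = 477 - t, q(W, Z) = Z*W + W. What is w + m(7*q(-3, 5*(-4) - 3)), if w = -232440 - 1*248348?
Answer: -480773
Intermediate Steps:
q(W, Z) = W + W*Z (q(W, Z) = W*Z + W = W + W*Z)
w = -480788 (w = -232440 - 248348 = -480788)
w + m(7*q(-3, 5*(-4) - 3)) = -480788 + (477 - 7*(-3*(1 + (5*(-4) - 3)))) = -480788 + (477 - 7*(-3*(1 + (-20 - 3)))) = -480788 + (477 - 7*(-3*(1 - 23))) = -480788 + (477 - 7*(-3*(-22))) = -480788 + (477 - 7*66) = -480788 + (477 - 1*462) = -480788 + (477 - 462) = -480788 + 15 = -480773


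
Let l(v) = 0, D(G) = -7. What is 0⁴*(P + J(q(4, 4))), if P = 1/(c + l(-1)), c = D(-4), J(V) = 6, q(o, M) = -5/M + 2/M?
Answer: 0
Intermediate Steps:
q(o, M) = -3/M
c = -7
P = -⅐ (P = 1/(-7 + 0) = 1/(-7) = -⅐ ≈ -0.14286)
0⁴*(P + J(q(4, 4))) = 0⁴*(-⅐ + 6) = 0*(41/7) = 0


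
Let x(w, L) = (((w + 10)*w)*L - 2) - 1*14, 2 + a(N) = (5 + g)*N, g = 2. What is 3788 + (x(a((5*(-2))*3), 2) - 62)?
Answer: 89358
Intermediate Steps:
a(N) = -2 + 7*N (a(N) = -2 + (5 + 2)*N = -2 + 7*N)
x(w, L) = -16 + L*w*(10 + w) (x(w, L) = (((10 + w)*w)*L - 2) - 14 = ((w*(10 + w))*L - 2) - 14 = (L*w*(10 + w) - 2) - 14 = (-2 + L*w*(10 + w)) - 14 = -16 + L*w*(10 + w))
3788 + (x(a((5*(-2))*3), 2) - 62) = 3788 + ((-16 + 2*(-2 + 7*((5*(-2))*3))**2 + 10*2*(-2 + 7*((5*(-2))*3))) - 62) = 3788 + ((-16 + 2*(-2 + 7*(-10*3))**2 + 10*2*(-2 + 7*(-10*3))) - 62) = 3788 + ((-16 + 2*(-2 + 7*(-30))**2 + 10*2*(-2 + 7*(-30))) - 62) = 3788 + ((-16 + 2*(-2 - 210)**2 + 10*2*(-2 - 210)) - 62) = 3788 + ((-16 + 2*(-212)**2 + 10*2*(-212)) - 62) = 3788 + ((-16 + 2*44944 - 4240) - 62) = 3788 + ((-16 + 89888 - 4240) - 62) = 3788 + (85632 - 62) = 3788 + 85570 = 89358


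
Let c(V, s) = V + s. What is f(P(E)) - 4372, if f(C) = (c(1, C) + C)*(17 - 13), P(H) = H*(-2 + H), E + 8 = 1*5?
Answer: -4248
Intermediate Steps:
E = -3 (E = -8 + 1*5 = -8 + 5 = -3)
f(C) = 4 + 8*C (f(C) = ((1 + C) + C)*(17 - 13) = (1 + 2*C)*4 = 4 + 8*C)
f(P(E)) - 4372 = (4 + 8*(-3*(-2 - 3))) - 4372 = (4 + 8*(-3*(-5))) - 4372 = (4 + 8*15) - 4372 = (4 + 120) - 4372 = 124 - 4372 = -4248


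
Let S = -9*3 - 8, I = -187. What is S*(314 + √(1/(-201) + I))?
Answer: -10990 - 70*I*√1888797/201 ≈ -10990.0 - 478.62*I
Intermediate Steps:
S = -35 (S = -27 - 8 = -35)
S*(314 + √(1/(-201) + I)) = -35*(314 + √(1/(-201) - 187)) = -35*(314 + √(-1/201 - 187)) = -35*(314 + √(-37588/201)) = -35*(314 + 2*I*√1888797/201) = -10990 - 70*I*√1888797/201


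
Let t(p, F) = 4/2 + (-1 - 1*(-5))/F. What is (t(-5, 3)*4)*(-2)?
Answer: -80/3 ≈ -26.667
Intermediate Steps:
t(p, F) = 2 + 4/F (t(p, F) = 4*(1/2) + (-1 + 5)/F = 2 + 4/F)
(t(-5, 3)*4)*(-2) = ((2 + 4/3)*4)*(-2) = ((10/3)*4)*(-2) = (40/3)*(-2) = -80/3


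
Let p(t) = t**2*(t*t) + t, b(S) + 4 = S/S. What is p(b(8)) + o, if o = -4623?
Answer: -4545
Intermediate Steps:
b(S) = -3 (b(S) = -4 + S/S = -4 + 1 = -3)
p(t) = t + t**4 (p(t) = t**2*t**2 + t = t**4 + t = t + t**4)
p(b(8)) + o = (-3 + (-3)**4) - 4623 = (-3 + 81) - 4623 = 78 - 4623 = -4545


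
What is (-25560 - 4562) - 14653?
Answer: -44775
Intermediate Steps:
(-25560 - 4562) - 14653 = -30122 - 14653 = -44775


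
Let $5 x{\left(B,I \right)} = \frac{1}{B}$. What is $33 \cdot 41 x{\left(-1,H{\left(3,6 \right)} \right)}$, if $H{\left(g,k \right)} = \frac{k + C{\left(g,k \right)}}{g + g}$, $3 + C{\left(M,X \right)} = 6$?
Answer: $- \frac{1353}{5} \approx -270.6$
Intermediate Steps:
$C{\left(M,X \right)} = 3$ ($C{\left(M,X \right)} = -3 + 6 = 3$)
$H{\left(g,k \right)} = \frac{3 + k}{2 g}$ ($H{\left(g,k \right)} = \frac{k + 3}{g + g} = \frac{3 + k}{2 g}$)
$x{\left(B,I \right)} = \frac{1}{5 B}$
$33 \cdot 41 x{\left(-1,H{\left(3,6 \right)} \right)} = 33 \cdot 41 \frac{1}{5 \left(-1\right)} = 1353 \cdot \frac{1}{5} \left(-1\right) = 1353 \left(- \frac{1}{5}\right) = - \frac{1353}{5}$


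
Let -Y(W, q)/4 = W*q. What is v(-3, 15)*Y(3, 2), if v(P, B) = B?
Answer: -360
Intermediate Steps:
Y(W, q) = -4*W*q
v(-3, 15)*Y(3, 2) = 15*(-4*3*2) = 15*(-24) = -360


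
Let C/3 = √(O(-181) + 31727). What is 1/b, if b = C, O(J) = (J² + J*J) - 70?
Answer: √97179/291537 ≈ 0.0010693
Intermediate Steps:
O(J) = -70 + 2*J² (O(J) = (J² + J²) - 70 = 2*J² - 70 = -70 + 2*J²)
C = 3*√97179 (C = 3*√((-70 + 2*(-181)²) + 31727) = 3*√((-70 + 2*32761) + 31727) = 3*√((-70 + 65522) + 31727) = 3*√(65452 + 31727) = 3*√97179 ≈ 935.21)
b = 3*√97179 ≈ 935.21
1/b = 1/(3*√97179) = √97179/291537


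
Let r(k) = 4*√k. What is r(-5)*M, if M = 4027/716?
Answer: 4027*I*√5/179 ≈ 50.305*I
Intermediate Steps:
M = 4027/716 (M = 4027*(1/716) = 4027/716 ≈ 5.6243)
r(-5)*M = (4*√(-5))*(4027/716) = (4*(I*√5))*(4027/716) = (4*I*√5)*(4027/716) = 4027*I*√5/179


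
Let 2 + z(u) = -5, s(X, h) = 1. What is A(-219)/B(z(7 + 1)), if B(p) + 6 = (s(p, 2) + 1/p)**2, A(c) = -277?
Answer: 13573/258 ≈ 52.609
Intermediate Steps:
z(u) = -7 (z(u) = -2 - 5 = -7)
B(p) = -6 + (1 + 1/p)**2
A(-219)/B(z(7 + 1)) = -277/(-6 + (1 - 7)**2/(-7)**2) = -277/(-6 + (1/49)*(-6)**2) = -277/(-6 + (1/49)*36) = -277/(-6 + 36/49) = -277/(-258/49) = -277*(-49/258) = 13573/258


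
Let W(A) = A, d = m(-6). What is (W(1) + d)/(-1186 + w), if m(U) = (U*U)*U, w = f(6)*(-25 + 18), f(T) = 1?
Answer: 215/1193 ≈ 0.18022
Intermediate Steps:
w = -7 (w = 1*(-25 + 18) = 1*(-7) = -7)
m(U) = U³ (m(U) = U²*U = U³)
d = -216 (d = (-6)³ = -216)
(W(1) + d)/(-1186 + w) = (1 - 216)/(-1186 - 7) = -215/(-1193) = -215*(-1/1193) = 215/1193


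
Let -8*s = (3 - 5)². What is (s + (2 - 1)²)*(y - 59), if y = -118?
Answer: -177/2 ≈ -88.500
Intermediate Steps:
s = -½ (s = -(3 - 5)²/8 = -⅛*(-2)² = -⅛*4 = -½ ≈ -0.50000)
(s + (2 - 1)²)*(y - 59) = (-½ + (2 - 1)²)*(-118 - 59) = (-½ + 1²)*(-177) = (-½ + 1)*(-177) = (½)*(-177) = -177/2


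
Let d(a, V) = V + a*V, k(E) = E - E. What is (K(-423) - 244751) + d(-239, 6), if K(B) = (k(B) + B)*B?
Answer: -67250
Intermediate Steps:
k(E) = 0
d(a, V) = V + V*a
K(B) = B² (K(B) = (0 + B)*B = B*B = B²)
(K(-423) - 244751) + d(-239, 6) = ((-423)² - 244751) + 6*(1 - 239) = (178929 - 244751) + 6*(-238) = -65822 - 1428 = -67250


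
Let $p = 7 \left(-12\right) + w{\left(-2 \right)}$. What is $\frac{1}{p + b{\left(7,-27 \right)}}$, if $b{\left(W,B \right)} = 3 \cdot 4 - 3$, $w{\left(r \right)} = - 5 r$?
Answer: $- \frac{1}{65} \approx -0.015385$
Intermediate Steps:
$b{\left(W,B \right)} = 9$ ($b{\left(W,B \right)} = 12 - 3 = 9$)
$p = -74$ ($p = 7 \left(-12\right) - -10 = -84 + 10 = -74$)
$\frac{1}{p + b{\left(7,-27 \right)}} = \frac{1}{-74 + 9} = \frac{1}{-65} = - \frac{1}{65}$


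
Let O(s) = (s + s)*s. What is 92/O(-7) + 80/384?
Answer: 1349/1176 ≈ 1.1471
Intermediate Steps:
O(s) = 2*s**2 (O(s) = (2*s)*s = 2*s**2)
92/O(-7) + 80/384 = 92/((2*(-7)**2)) + 80/384 = 92/((2*49)) + 80*(1/384) = 92/98 + 5/24 = 92*(1/98) + 5/24 = 46/49 + 5/24 = 1349/1176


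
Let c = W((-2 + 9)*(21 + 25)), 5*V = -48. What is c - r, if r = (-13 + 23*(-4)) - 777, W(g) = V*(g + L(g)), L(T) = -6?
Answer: -10758/5 ≈ -2151.6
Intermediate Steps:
V = -48/5 (V = (1/5)*(-48) = -48/5 ≈ -9.6000)
W(g) = 288/5 - 48*g/5 (W(g) = -48*(g - 6)/5 = -48*(-6 + g)/5 = 288/5 - 48*g/5)
c = -15168/5 (c = 288/5 - 48*(-2 + 9)*(21 + 25)/5 = 288/5 - 336*46/5 = 288/5 - 48/5*322 = 288/5 - 15456/5 = -15168/5 ≈ -3033.6)
r = -882 (r = (-13 - 92) - 777 = -105 - 777 = -882)
c - r = -15168/5 - 1*(-882) = -15168/5 + 882 = -10758/5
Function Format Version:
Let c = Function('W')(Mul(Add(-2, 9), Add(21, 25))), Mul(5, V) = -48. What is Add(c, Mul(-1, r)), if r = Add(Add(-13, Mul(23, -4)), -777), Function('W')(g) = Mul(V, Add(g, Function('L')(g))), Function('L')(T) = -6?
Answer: Rational(-10758, 5) ≈ -2151.6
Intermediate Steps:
V = Rational(-48, 5) (V = Mul(Rational(1, 5), -48) = Rational(-48, 5) ≈ -9.6000)
Function('W')(g) = Add(Rational(288, 5), Mul(Rational(-48, 5), g)) (Function('W')(g) = Mul(Rational(-48, 5), Add(g, -6)) = Mul(Rational(-48, 5), Add(-6, g)) = Add(Rational(288, 5), Mul(Rational(-48, 5), g)))
c = Rational(-15168, 5) (c = Add(Rational(288, 5), Mul(Rational(-48, 5), Mul(Add(-2, 9), Add(21, 25)))) = Add(Rational(288, 5), Mul(Rational(-48, 5), Mul(7, 46))) = Add(Rational(288, 5), Mul(Rational(-48, 5), 322)) = Add(Rational(288, 5), Rational(-15456, 5)) = Rational(-15168, 5) ≈ -3033.6)
r = -882 (r = Add(Add(-13, -92), -777) = Add(-105, -777) = -882)
Add(c, Mul(-1, r)) = Add(Rational(-15168, 5), Mul(-1, -882)) = Add(Rational(-15168, 5), 882) = Rational(-10758, 5)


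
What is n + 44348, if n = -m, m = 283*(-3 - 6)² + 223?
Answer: 21202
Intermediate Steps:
m = 23146 (m = 283*(-9)² + 223 = 283*81 + 223 = 22923 + 223 = 23146)
n = -23146 (n = -1*23146 = -23146)
n + 44348 = -23146 + 44348 = 21202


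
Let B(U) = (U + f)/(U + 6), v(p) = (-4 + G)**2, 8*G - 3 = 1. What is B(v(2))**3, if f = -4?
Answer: 35937/389017 ≈ 0.092379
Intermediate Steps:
G = 1/2 (G = 3/8 + (1/8)*1 = 3/8 + 1/8 = 1/2 ≈ 0.50000)
v(p) = 49/4 (v(p) = (-4 + 1/2)**2 = (-7/2)**2 = 49/4)
B(U) = (-4 + U)/(6 + U) (B(U) = (U - 4)/(U + 6) = (-4 + U)/(6 + U))
B(v(2))**3 = ((-4 + 49/4)/(6 + 49/4))**3 = ((33/4)/(73/4))**3 = ((4/73)*(33/4))**3 = (33/73)**3 = 35937/389017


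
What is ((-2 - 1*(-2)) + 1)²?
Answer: 1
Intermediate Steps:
((-2 - 1*(-2)) + 1)² = ((-2 + 2) + 1)² = (0 + 1)² = 1² = 1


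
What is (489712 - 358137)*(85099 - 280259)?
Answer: -25678177000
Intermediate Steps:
(489712 - 358137)*(85099 - 280259) = 131575*(-195160) = -25678177000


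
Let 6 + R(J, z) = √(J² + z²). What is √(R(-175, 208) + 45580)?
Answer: √(45574 + √73889) ≈ 214.12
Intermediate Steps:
R(J, z) = -6 + √(J² + z²)
√(R(-175, 208) + 45580) = √((-6 + √((-175)² + 208²)) + 45580) = √((-6 + √(30625 + 43264)) + 45580) = √((-6 + √73889) + 45580) = √(45574 + √73889)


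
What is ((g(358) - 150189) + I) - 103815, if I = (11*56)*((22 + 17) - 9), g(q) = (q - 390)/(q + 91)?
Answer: -105750308/449 ≈ -2.3552e+5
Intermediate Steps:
g(q) = (-390 + q)/(91 + q)
I = 18480 (I = 616*(39 - 9) = 616*30 = 18480)
((g(358) - 150189) + I) - 103815 = (((-390 + 358)/(91 + 358) - 150189) + 18480) - 103815 = ((-32/449 - 150189) + 18480) - 103815 = (-67434893/449 + 18480) - 103815 = -59137373/449 - 103815 = -105750308/449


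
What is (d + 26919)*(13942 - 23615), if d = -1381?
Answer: -247029074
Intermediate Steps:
(d + 26919)*(13942 - 23615) = (-1381 + 26919)*(13942 - 23615) = 25538*(-9673) = -247029074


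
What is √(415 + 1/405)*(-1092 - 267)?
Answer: -302*√210095/5 ≈ -27685.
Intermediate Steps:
√(415 + 1/405)*(-1092 - 267) = √(415 + 1/405)*(-1359) = √(168076/405)*(-1359) = (2*√210095/45)*(-1359) = -302*√210095/5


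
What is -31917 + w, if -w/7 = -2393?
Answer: -15166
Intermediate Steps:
w = 16751 (w = -7*(-2393) = 16751)
-31917 + w = -31917 + 16751 = -15166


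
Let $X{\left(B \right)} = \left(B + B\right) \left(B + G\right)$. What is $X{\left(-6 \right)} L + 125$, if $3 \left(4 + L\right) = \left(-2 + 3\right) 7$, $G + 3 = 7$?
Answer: $85$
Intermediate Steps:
$G = 4$ ($G = -3 + 7 = 4$)
$L = - \frac{5}{3}$ ($L = -4 + \frac{\left(-2 + 3\right) 7}{3} = -4 + \frac{1 \cdot 7}{3} = -4 + \frac{1}{3} \cdot 7 = -4 + \frac{7}{3} = - \frac{5}{3} \approx -1.6667$)
$X{\left(B \right)} = 2 B \left(4 + B\right)$ ($X{\left(B \right)} = \left(B + B\right) \left(B + 4\right) = 2 B \left(4 + B\right)$)
$X{\left(-6 \right)} L + 125 = 2 \left(-6\right) \left(4 - 6\right) \left(- \frac{5}{3}\right) + 125 = 2 \left(-6\right) \left(-2\right) \left(- \frac{5}{3}\right) + 125 = 24 \left(- \frac{5}{3}\right) + 125 = -40 + 125 = 85$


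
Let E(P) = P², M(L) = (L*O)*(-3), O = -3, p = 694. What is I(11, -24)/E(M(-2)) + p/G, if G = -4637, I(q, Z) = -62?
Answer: -256175/751194 ≈ -0.34102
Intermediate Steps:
M(L) = 9*L (M(L) = (L*(-3))*(-3) = -3*L*(-3) = 9*L)
I(11, -24)/E(M(-2)) + p/G = -62/((9*(-2))²) + 694/(-4637) = -62/((-18)²) + 694*(-1/4637) = -62/324 - 694/4637 = -62*1/324 - 694/4637 = -31/162 - 694/4637 = -256175/751194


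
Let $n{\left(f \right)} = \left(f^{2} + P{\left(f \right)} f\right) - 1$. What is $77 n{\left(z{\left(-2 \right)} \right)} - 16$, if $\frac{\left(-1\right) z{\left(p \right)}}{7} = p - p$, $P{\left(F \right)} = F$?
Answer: $-93$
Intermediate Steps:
$z{\left(p \right)} = 0$ ($z{\left(p \right)} = - 7 \left(p - p\right) = \left(-7\right) 0 = 0$)
$n{\left(f \right)} = -1 + 2 f^{2}$ ($n{\left(f \right)} = \left(f^{2} + f f\right) - 1 = \left(f^{2} + f^{2}\right) - 1 = 2 f^{2} - 1 = -1 + 2 f^{2}$)
$77 n{\left(z{\left(-2 \right)} \right)} - 16 = 77 \left(-1 + 2 \cdot 0^{2}\right) - 16 = 77 \left(-1 + 2 \cdot 0\right) - 16 = 77 \left(-1 + 0\right) - 16 = 77 \left(-1\right) - 16 = -77 - 16 = -93$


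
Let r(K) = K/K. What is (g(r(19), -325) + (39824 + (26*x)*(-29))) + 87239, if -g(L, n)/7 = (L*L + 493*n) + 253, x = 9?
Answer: 1240074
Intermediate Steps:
r(K) = 1
g(L, n) = -1771 - 3451*n - 7*L² (g(L, n) = -7*((L*L + 493*n) + 253) = -7*((L² + 493*n) + 253) = -7*(253 + L² + 493*n) = -1771 - 3451*n - 7*L²)
(g(r(19), -325) + (39824 + (26*x)*(-29))) + 87239 = ((-1771 - 3451*(-325) - 7*1²) + (39824 + (26*9)*(-29))) + 87239 = ((-1771 + 1121575 - 7*1) + (39824 + 234*(-29))) + 87239 = ((-1771 + 1121575 - 7) + (39824 - 6786)) + 87239 = (1119797 + 33038) + 87239 = 1152835 + 87239 = 1240074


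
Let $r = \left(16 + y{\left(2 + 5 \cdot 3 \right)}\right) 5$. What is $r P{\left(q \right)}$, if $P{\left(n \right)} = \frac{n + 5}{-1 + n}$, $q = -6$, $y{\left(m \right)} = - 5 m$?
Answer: $- \frac{345}{7} \approx -49.286$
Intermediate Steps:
$P{\left(n \right)} = \frac{5 + n}{-1 + n}$
$r = -345$ ($r = \left(16 - 5 \left(2 + 5 \cdot 3\right)\right) 5 = \left(16 - 5 \left(2 + 15\right)\right) 5 = \left(16 - 85\right) 5 = \left(-69\right) 5 = -345$)
$r P{\left(q \right)} = - 345 \frac{5 - 6}{-1 - 6} = - 345 \frac{1}{-7} \left(-1\right) = - 345 \left(\left(- \frac{1}{7}\right) \left(-1\right)\right) = \left(-345\right) \frac{1}{7} = - \frac{345}{7}$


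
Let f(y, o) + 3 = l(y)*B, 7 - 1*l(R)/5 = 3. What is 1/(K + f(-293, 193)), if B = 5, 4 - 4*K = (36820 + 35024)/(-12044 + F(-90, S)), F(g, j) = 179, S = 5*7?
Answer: 3955/393577 ≈ 0.010049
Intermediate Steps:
S = 35
l(R) = 20 (l(R) = 35 - 5*3 = 35 - 15 = 20)
K = 9942/3955 (K = 1 - (36820 + 35024)/(4*(-12044 + 179)) = 1 - 17961/(-11865) = 1 - 17961*(-1)/11865 = 1 - ¼*(-23948/3955) = 1 + 5987/3955 = 9942/3955 ≈ 2.5138)
f(y, o) = 97 (f(y, o) = -3 + 20*5 = -3 + 100 = 97)
1/(K + f(-293, 193)) = 1/(9942/3955 + 97) = 1/(393577/3955) = 3955/393577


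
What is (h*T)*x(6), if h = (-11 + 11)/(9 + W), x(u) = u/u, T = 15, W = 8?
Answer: 0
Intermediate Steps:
x(u) = 1
h = 0 (h = (-11 + 11)/(9 + 8) = 0/17 = 0*(1/17) = 0)
(h*T)*x(6) = (0*15)*1 = 0*1 = 0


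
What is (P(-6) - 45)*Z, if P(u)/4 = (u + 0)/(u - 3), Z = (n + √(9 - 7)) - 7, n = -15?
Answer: 2794/3 - 127*√2/3 ≈ 871.46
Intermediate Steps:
Z = -22 + √2 (Z = (-15 + √(9 - 7)) - 7 = (-15 + √2) - 7 = -22 + √2 ≈ -20.586)
P(u) = 4*u/(-3 + u) (P(u) = 4*((u + 0)/(u - 3)) = 4*(u/(-3 + u)) = 4*u/(-3 + u))
(P(-6) - 45)*Z = (4*(-6)/(-3 - 6) - 45)*(-22 + √2) = (4*(-6)/(-9) - 45)*(-22 + √2) = (4*(-6)*(-⅑) - 45)*(-22 + √2) = (8/3 - 45)*(-22 + √2) = -127*(-22 + √2)/3 = 2794/3 - 127*√2/3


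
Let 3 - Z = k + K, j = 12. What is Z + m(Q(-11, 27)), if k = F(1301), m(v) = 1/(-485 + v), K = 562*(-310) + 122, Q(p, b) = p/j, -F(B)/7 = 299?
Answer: 1027387202/5831 ≈ 1.7619e+5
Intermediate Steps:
F(B) = -2093 (F(B) = -7*299 = -2093)
Q(p, b) = p/12
K = -174098 (K = -174220 + 122 = -174098)
k = -2093
Z = 176194 (Z = 3 - (-2093 - 174098) = 3 - 1*(-176191) = 3 + 176191 = 176194)
Z + m(Q(-11, 27)) = 176194 + 1/(-485 + (1/12)*(-11)) = 176194 + 1/(-485 - 11/12) = 176194 + 1/(-5831/12) = 176194 - 12/5831 = 1027387202/5831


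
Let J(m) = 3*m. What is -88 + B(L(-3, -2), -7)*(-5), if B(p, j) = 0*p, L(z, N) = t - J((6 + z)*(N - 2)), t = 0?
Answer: -88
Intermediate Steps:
L(z, N) = -3*(-2 + N)*(6 + z) (L(z, N) = 0 - 3*(6 + z)*(N - 2) = 0 - 3*(6 + z)*(-2 + N) = 0 - 3*(-2 + N)*(6 + z) = -3*(-2 + N)*(6 + z))
B(p, j) = 0
-88 + B(L(-3, -2), -7)*(-5) = -88 + 0*(-5) = -88 + 0 = -88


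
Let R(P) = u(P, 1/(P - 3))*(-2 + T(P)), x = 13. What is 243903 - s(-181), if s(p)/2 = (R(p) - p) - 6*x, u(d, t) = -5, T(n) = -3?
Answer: 243647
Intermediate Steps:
R(P) = 25 (R(P) = -5*(-2 - 3) = -5*(-5) = 25)
s(p) = -106 - 2*p (s(p) = 2*((25 - p) - 6*13) = 2*((25 - p) - 78) = 2*(-53 - p) = -106 - 2*p)
243903 - s(-181) = 243903 - (-106 - 2*(-181)) = 243903 - (-106 + 362) = 243903 - 1*256 = 243903 - 256 = 243647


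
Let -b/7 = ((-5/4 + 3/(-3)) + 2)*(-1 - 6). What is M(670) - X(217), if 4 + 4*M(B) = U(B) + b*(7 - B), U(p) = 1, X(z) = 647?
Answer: 22123/16 ≈ 1382.7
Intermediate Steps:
b = -49/4 (b = -7*((-5/4 + 3/(-3)) + 2)*(-1 - 6) = -7*((-5*1/4 + 3*(-1/3)) + 2)*(-7) = -7*((-5/4 - 1) + 2)*(-7) = -7*(-9/4 + 2)*(-7) = -(-7)*(-7)/4 = -7*7/4 = -49/4 ≈ -12.250)
M(B) = -355/16 + 49*B/16 (M(B) = -1 + (1 - 49*(7 - B)/4)/4 = -1 + (1 + (-343/4 + 49*B/4))/4 = -1 + (-339/4 + 49*B/4)/4 = -1 + (-339/16 + 49*B/16) = -355/16 + 49*B/16)
M(670) - X(217) = (-355/16 + (49/16)*670) - 1*647 = (-355/16 + 16415/8) - 647 = 32475/16 - 647 = 22123/16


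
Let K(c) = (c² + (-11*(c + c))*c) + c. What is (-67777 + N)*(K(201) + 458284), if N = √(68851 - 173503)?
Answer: 26428692272 - 7018848*I*√323 ≈ 2.6429e+10 - 1.2614e+8*I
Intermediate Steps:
N = 18*I*√323 (N = √(-104652) = 18*I*√323 ≈ 323.5*I)
K(c) = c - 21*c² (K(c) = (c² + (-22*c)*c) + c = (c² - 22*c²) + c = -21*c² + c = c - 21*c²)
(-67777 + N)*(K(201) + 458284) = (-67777 + 18*I*√323)*(201*(1 - 21*201) + 458284) = (-67777 + 18*I*√323)*(201*(1 - 4221) + 458284) = (-67777 + 18*I*√323)*(201*(-4220) + 458284) = (-67777 + 18*I*√323)*(-848220 + 458284) = (-67777 + 18*I*√323)*(-389936) = 26428692272 - 7018848*I*√323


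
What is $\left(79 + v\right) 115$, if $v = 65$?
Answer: $16560$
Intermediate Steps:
$\left(79 + v\right) 115 = \left(79 + 65\right) 115 = 144 \cdot 115 = 16560$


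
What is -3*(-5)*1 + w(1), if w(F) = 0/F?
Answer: 15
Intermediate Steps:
w(F) = 0
-3*(-5)*1 + w(1) = -3*(-5)*1 + 0 = 15*1 + 0 = 15 + 0 = 15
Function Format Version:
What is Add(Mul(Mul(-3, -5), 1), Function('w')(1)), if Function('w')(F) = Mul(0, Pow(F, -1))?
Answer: 15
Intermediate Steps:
Function('w')(F) = 0
Add(Mul(Mul(-3, -5), 1), Function('w')(1)) = Add(Mul(Mul(-3, -5), 1), 0) = Add(Mul(15, 1), 0) = Add(15, 0) = 15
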